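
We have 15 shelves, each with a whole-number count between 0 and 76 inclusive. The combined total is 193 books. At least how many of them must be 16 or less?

If only k of them are at most 16, the other 15 − k are at least 17, so the total is at least (15 − k)·17 + k·0.
This is ≤ 193, so (15 − k)·17 + 0k ≤ 193, which gives k ≥ 4.
Exactly 4 works: 4 values at 0 and 11 at 17 total 187; raise one of the low values by 6 (still ≤ 16) to hit 193.

4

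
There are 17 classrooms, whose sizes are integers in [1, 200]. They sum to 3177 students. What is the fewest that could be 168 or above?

11

Each value short of 168 is at most 167, costing at least 200 − 167 = 33 against the maximum total of 3400.
We can afford to lose at most 3400 − 3177 = 223, so at most ⌊223/33⌋ = 6 fall short, and at least 11 are ≥ 168.
Exactly 11 works: 11 values at 200 and 6 at 167 total 3202; lower one of the high values by 25 (still ≥ 168) to hit 3177.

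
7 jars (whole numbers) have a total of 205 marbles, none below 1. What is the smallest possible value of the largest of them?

30

Some value must be at least ⌈205/7⌉ = 30, since 7 × 29 = 203 < 205.
Equality holds with 2 values of 30 and 5 values of 29.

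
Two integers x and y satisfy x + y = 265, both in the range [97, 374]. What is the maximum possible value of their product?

17556

xy = x(265 − x) is maximized when x is as near 265/2 as the bounds allow.
Taking x = 132 and y = 133 (both in [97, 374]) gives xy = 17556.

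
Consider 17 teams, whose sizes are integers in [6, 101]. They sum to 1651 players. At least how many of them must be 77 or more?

15

Each value short of 77 is at most 76, costing at least 101 − 76 = 25 against the maximum total of 1717.
We can afford to lose at most 1717 − 1651 = 66, so at most ⌊66/25⌋ = 2 fall short, and at least 15 are ≥ 77.
Exactly 15 works: 15 values at 101 and 2 at 76 total 1667; lower one of the high values by 16 (still ≥ 77) to hit 1651.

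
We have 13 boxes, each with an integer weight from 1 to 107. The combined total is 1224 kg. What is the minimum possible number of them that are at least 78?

Each value short of 78 is at most 77, costing at least 107 − 77 = 30 against the maximum total of 1391.
We can afford to lose at most 1391 − 1224 = 167, so at most ⌊167/30⌋ = 5 fall short, and at least 8 are ≥ 78.
Exactly 8 works: 8 values at 107 and 5 at 77 total 1241; lower one of the high values by 17 (still ≥ 78) to hit 1224.

8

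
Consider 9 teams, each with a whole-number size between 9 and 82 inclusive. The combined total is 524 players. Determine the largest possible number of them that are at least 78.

With k values at 78 or above and the rest at least 9, the sum is at least 81 + 69k.
Since the sum is 524, we need 69k ≤ 443, i.e. k ≤ 6.
k = 6 is achieved by 6 values at 78 and 3 at 9, total 495; add 29 to one value (staying below 78) to reach 524.

6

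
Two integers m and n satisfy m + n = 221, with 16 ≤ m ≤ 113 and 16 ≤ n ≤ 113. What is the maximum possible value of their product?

12210

mn = m(221 − m) is maximized when m is as near 221/2 as the bounds allow.
Taking m = 110 and n = 111 (both in [16, 113]) gives mn = 12210.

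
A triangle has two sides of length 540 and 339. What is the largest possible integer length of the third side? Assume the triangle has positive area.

878

The third side must be less than 540 + 339 = 879.
The largest integer below 879 is 878.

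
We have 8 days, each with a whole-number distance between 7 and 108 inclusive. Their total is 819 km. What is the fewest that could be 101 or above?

3

Each value short of 101 is at most 100, costing at least 108 − 100 = 8 against the maximum total of 864.
We can afford to lose at most 864 − 819 = 45, so at most ⌊45/8⌋ = 5 fall short, and at least 3 are ≥ 101.
Exactly 3 works: 3 values at 108 and 5 at 100 total 824; lower one of the high values by 5 (still ≥ 101) to hit 819.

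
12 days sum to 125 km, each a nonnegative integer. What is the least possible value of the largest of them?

11

If every one of the 12 were at most 10, the total would be at most 12 × 10 = 120 < 125.
Taking 7 copies of 10 and 5 copies of 11 gives exactly 125, so 11 is attained.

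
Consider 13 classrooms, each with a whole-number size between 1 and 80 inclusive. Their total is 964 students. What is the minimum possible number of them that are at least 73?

4

Each value short of 73 is at most 72, costing at least 80 − 72 = 8 against the maximum total of 1040.
We can afford to lose at most 1040 − 964 = 76, so at most ⌊76/8⌋ = 9 fall short, and at least 4 are ≥ 73.
Exactly 4 works: 4 values at 80 and 9 at 72 total 968; lower one of the high values by 4 (still ≥ 73) to hit 964.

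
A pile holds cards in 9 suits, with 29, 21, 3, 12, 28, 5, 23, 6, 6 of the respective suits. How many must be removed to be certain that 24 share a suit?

123

In the worst case you take as many as possible of each suit without reaching 24: 23 + 21 + 3 + 12 + 23 + 5 + 23 + 6 + 6 = 122.
The next one must give 24 of some suit, so 122 + 1 = 123.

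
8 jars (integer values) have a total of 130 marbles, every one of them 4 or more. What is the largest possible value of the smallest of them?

16

The average is 130/8 < 17, so some value is ≤ 16.
Taking 6 copies of 16 and 2 copies of 17 gives exactly 130, so 16 is attained.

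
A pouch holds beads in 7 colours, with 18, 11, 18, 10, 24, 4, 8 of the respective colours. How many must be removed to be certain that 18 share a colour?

In the worst case you take as many as possible of each colour without reaching 18: 17 + 11 + 17 + 10 + 17 + 4 + 8 = 84.
The next one must give 18 of some colour, so 84 + 1 = 85.

85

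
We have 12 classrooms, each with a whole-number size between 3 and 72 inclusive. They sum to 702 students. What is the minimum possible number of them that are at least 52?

If only k of them are at least 52, the other 12 − k are at most 51, so the total is at most k·72 + (12 − k)·51.
This must reach 702, so k·72 + (12 − k)·51 ≥ 702, giving k ≥ 5.
Exactly 5 works: 5 values at 72 and 7 at 51 total 717; lower one of the high values by 15 (still ≥ 52) to hit 702.

5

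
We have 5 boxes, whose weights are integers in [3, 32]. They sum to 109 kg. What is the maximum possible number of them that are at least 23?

4

With k values at 23 or above and the rest at least 3, the sum is at least 15 + 20k.
Since the sum is 109, we need 20k ≤ 94, i.e. k ≤ 4.
k = 4 is achieved by 4 values at 23 and 1 at 3, total 95; add 14 to one value (staying below 23) to reach 109.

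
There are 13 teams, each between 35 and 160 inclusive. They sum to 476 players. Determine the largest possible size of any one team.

56

To make one team as large as possible, make the other 12 as small as possible.
The other 12 contribute at least 12 × 35 = 420, leaving at most 476 − 420 = 56.
Since 56 ≤ 160, this is achievable: one at 56 and 12 at 35.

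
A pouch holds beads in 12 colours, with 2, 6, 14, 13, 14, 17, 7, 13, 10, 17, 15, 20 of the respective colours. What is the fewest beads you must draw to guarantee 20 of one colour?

148

In the worst case you take as many as possible of each colour without reaching 20: 2 + 6 + 14 + 13 + 14 + 17 + 7 + 13 + 10 + 17 + 15 + 19 = 147.
The next one must give 20 of some colour, so 147 + 1 = 148.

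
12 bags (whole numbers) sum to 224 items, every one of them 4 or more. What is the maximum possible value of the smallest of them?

18

The 12 values sum to 224, so their minimum is at most ⌊224/12⌋ = 18.
Achievable: 4 of them at 18 and 8 at 19 total 224.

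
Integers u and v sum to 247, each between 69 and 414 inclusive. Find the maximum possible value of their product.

With u + v fixed, uv peaks when the two are closest together.
Taking u = 123 and v = 124 (both in [69, 414]) gives uv = 15252.

15252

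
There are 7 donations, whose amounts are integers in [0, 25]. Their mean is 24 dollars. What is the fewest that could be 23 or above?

The total is 7 × 24 = 168.
If only k of them are at least 23, the other 7 − k are at most 22, so the total is at most k·25 + (7 − k)·22.
This must reach 168, so k·25 + (7 − k)·22 ≥ 168, giving k ≥ 5.
Exactly 5 works: 5 values at 25 and 2 at 22 total 169; lower one of the high values by 1 (still ≥ 23) to hit 168.

5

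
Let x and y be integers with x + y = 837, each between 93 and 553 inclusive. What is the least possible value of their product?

157052

xy = x(837 − x) is concave in x, so over [284, 553] it is minimized at an endpoint.
The extreme feasible split is x = 284, y = 553, giving xy = 157052.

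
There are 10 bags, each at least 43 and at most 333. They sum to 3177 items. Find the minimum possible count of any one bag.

180

Minimizing one value means maximizing the remaining 9.
The other 9 contribute at most 9 × 333 = 2997, leaving at least 3177 − 2997 = 180.
Since 180 ≥ 43, this is achievable: one at 180 and 9 at 333.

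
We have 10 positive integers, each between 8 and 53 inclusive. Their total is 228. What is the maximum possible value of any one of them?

To make one integer as large as possible, make the other 9 as small as possible.
The other 9 contribute at least 9 × 8 = 72, leaving at most 228 − 72 = 156.
But each integer is capped at 53, so the maximum is 53.
Achievable: one at 53 and the other 9 totalling 175, which fits since 9 × 8 ≤ 175 ≤ 9 × 53.

53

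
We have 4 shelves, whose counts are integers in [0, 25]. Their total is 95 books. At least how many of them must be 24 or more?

2

Suppose at most 4 − j of them reach 24; then j values are ≤ 23 and the rest ≤ 25.
The total is then ≤ 23·j + 25·(4 − j) = 100 − 2j. For this to be ≥ 95 we need j ≤ 2, so at least 4 − 2 = 2 must reach 24.
Exactly 2 works: 2 values at 25 and 2 at 23 total 96; lower one of the high values by 1 (still ≥ 24) to hit 95.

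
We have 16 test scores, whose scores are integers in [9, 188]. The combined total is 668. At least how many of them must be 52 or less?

5

If only k of them are at most 52, the other 16 − k are at least 53, so the total is at least (16 − k)·53 + k·9.
This is ≤ 668, so (16 − k)·53 + 9k ≤ 668, which gives k ≥ 5.
Exactly 5 works: 5 values at 9 and 11 at 53 total 628; raise one of the low values by 40 (still ≤ 52) to hit 668.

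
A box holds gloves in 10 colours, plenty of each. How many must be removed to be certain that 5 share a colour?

You could draw 4 of every colour without reaching 5 of any — 40 in all.
One more forces 5 of some colour, so 40 + 1 = 41.

41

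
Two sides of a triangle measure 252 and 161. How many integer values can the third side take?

321

The triangle inequality gives |252 − 161| < c < 252 + 161, i.e. 91 < c < 413.
So c can be any integer from 92 to 412: 321 values.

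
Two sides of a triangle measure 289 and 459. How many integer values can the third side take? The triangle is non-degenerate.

577

The triangle inequality gives |289 − 459| < c < 289 + 459, i.e. 170 < c < 748.
So c can be any integer from 171 to 747: 577 values.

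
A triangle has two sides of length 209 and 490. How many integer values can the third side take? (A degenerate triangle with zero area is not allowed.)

The triangle inequality gives |209 − 490| < c < 209 + 490, i.e. 281 < c < 699.
So c can be any integer from 282 to 698: 417 values.

417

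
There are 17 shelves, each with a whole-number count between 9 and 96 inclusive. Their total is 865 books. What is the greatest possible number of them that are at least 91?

8

If k of the values are ≥ 91, the total is ≥ 91k + 9(17 − k).
Setting 91k + 9(17 − k) ≤ 865 gives 82k ≤ 712, so k ≤ 8.
k = 8 is achieved by 8 values at 91 and 9 at 9, total 809; add 56 to one value (staying below 91) to reach 865.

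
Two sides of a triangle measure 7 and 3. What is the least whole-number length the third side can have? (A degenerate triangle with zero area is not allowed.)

The third side must exceed |7 − 3| = 4.
The smallest integer above 4 is 5.

5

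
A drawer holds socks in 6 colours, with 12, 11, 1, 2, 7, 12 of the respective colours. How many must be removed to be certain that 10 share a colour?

In the worst case you take as many as possible of each colour without reaching 10: 9 + 9 + 1 + 2 + 7 + 9 = 37.
The next one must give 10 of some colour, so 37 + 1 = 38.

38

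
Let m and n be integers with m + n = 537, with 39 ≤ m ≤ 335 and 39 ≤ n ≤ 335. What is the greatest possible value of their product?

For a fixed sum, the product mn is largest when m and n are as close as possible.
Taking m = 268 and n = 269 (both in [39, 335]) gives mn = 72092.

72092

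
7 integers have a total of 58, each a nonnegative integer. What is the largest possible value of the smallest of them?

If every one of the 7 were at least 9, the total would be at least 7 × 9 = 63 > 58.
Achievable: 5 of them at 8 and 2 at 9 total 58.

8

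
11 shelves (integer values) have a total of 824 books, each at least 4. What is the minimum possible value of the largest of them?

The average is 824/11 > 74, so not all 11 can be 74 or less; the largest is ≥ 75.
Equality holds with 10 values of 75 and 1 value of 74.

75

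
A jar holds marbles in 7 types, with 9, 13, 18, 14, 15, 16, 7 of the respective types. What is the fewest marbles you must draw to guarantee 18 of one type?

92

In the worst case you take as many as possible of each type without reaching 18: 9 + 13 + 17 + 14 + 15 + 16 + 7 = 91.
The next one must give 18 of some type, so 91 + 1 = 92.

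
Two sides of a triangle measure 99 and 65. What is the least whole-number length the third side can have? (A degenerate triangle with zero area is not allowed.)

The third side must exceed |99 − 65| = 34.
The smallest integer above 34 is 35.

35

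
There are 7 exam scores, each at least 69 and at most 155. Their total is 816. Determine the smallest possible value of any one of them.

To make one score as small as possible, make the other 6 as large as possible.
The other 6 can take up 6 × 155 = 930 ≥ 816 − 69, so one score can sit at its floor of 69.
Achievable: one at 69 and the other 6 totalling 747, which fits since 6 × 69 ≤ 747 ≤ 6 × 155.

69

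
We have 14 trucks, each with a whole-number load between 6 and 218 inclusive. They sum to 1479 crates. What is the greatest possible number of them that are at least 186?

With k values at 186 or above and the rest at least 6, the sum is at least 84 + 180k.
Since the sum is 1479, we need 180k ≤ 1395, i.e. k ≤ 7.
k = 7 is achieved by 7 values at 186 and 7 at 6, total 1344; add 135 to one value (staying below 186) to reach 1479.

7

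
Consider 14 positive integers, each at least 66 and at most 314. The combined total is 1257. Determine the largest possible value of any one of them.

314

To make one integer as large as possible, make the other 13 as small as possible.
The other 13 contribute at least 13 × 66 = 858, leaving at most 1257 − 858 = 399.
But each integer is capped at 314, so the maximum is 314.
Achievable: one at 314 and the other 13 totalling 943, which fits since 13 × 66 ≤ 943 ≤ 13 × 314.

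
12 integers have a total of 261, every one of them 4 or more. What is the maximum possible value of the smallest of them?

The average is 261/12 < 22, so some value is ≤ 21.
Equality holds with 3 values of 21 and 9 values of 22.

21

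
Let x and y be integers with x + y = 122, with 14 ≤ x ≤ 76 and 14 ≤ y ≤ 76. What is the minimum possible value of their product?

Since x + y is fixed, pushing one of them to its bound minimizes the product.
At the endpoint x = 46, y = 122 − 46 = 76, so xy = 46 × 76 = 3496.

3496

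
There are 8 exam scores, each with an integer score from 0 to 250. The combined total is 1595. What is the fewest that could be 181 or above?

Each value short of 181 is at most 180, costing at least 250 − 180 = 70 against the maximum total of 2000.
We can afford to lose at most 2000 − 1595 = 405, so at most ⌊405/70⌋ = 5 fall short, and at least 3 are ≥ 181.
Exactly 3 works: 3 values at 250 and 5 at 180 total 1650; lower one of the high values by 55 (still ≥ 181) to hit 1595.

3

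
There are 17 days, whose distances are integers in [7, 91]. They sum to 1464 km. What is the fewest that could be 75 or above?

If only k of them are at least 75, the other 17 − k are at most 74, so the total is at most k·91 + (17 − k)·74.
This must reach 1464, so k·91 + (17 − k)·74 ≥ 1464, giving k ≥ 13.
Exactly 13 works: 13 values at 91 and 4 at 74 total 1479; lower one of the high values by 15 (still ≥ 75) to hit 1464.

13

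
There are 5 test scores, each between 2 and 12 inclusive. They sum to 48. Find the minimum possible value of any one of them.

2

Minimizing one value means maximizing the remaining 4.
The other 4 can take up 4 × 12 = 48 ≥ 48 − 2, so one score can sit at its floor of 2.
Achievable: one at 2 and the other 4 totalling 46, which fits since 4 × 2 ≤ 46 ≤ 4 × 12.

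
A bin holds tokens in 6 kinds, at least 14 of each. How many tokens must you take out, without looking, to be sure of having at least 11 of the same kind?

In the worst case you draw 10 of each of the 6 kinds: 6 × 10 = 60.
One more forces 11 of some kind, so 60 + 1 = 61.

61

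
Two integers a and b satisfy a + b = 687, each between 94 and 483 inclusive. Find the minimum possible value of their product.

98532

ab = a(687 − a) is concave in a, so over [204, 483] it is minimized at an endpoint.
At the endpoint a = 204, b = 687 − 204 = 483, so ab = 204 × 483 = 98532.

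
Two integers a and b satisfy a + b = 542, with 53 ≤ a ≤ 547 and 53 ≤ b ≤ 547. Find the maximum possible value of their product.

73441

With a + b fixed, ab peaks when the two are closest together.
Taking a = 271 and b = 271 (both in [53, 547]) gives ab = 73441.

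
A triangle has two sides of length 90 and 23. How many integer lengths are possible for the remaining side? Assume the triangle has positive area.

The triangle inequality gives |90 − 23| < c < 90 + 23, i.e. 67 < c < 113.
So c can be any integer from 68 to 112: 45 values.

45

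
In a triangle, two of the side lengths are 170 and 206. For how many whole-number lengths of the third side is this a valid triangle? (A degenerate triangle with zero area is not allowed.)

The triangle inequality gives |170 − 206| < c < 170 + 206, i.e. 36 < c < 376.
So c can be any integer from 37 to 375: 339 values.

339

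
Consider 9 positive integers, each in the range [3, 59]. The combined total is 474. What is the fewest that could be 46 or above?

5

Suppose at most 9 − j of them reach 46; then j values are ≤ 45 and the rest ≤ 59.
The total is then ≤ 45·j + 59·(9 − j) = 531 − 14j. For this to be ≥ 474 we need j ≤ 4, so at least 9 − 4 = 5 must reach 46.
Exactly 5 works: 5 values at 59 and 4 at 45 total 475; lower one of the high values by 1 (still ≥ 46) to hit 474.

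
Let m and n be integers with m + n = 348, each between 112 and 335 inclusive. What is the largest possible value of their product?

30276

For a fixed sum, the product mn is largest when m and n are as close as possible.
Taking m = 174 and n = 174 (both in [112, 335]) gives mn = 30276.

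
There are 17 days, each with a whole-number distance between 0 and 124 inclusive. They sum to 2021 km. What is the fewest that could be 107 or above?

13

If only k of them are at least 107, the other 17 − k are at most 106, so the total is at most k·124 + (17 − k)·106.
This must reach 2021, so k·124 + (17 − k)·106 ≥ 2021, giving k ≥ 13.
Exactly 13 works: 13 values at 124 and 4 at 106 total 2036; lower one of the high values by 15 (still ≥ 107) to hit 2021.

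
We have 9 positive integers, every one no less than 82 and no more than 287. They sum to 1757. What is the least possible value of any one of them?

To make one integer as small as possible, make the other 8 as large as possible.
The other 8 can take up 8 × 287 = 2296 ≥ 1757 − 82, so one integer can sit at its floor of 82.
Achievable: one at 82 and the other 8 totalling 1675, which fits since 8 × 82 ≤ 1675 ≤ 8 × 287.

82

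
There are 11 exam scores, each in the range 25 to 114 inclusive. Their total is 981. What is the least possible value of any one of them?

25

To make one score as small as possible, make the other 10 as large as possible.
The other 10 can take up 10 × 114 = 1140 ≥ 981 − 25, so one score can sit at its floor of 25.
Achievable: one at 25 and the other 10 totalling 956, which fits since 10 × 25 ≤ 956 ≤ 10 × 114.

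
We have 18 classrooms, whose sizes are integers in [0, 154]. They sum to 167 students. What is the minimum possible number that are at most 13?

Let j be the number exceeding 13. Then the total is ≥ 14·j + 0·(18 − j) = 0 + 14j.
So 14j ≤ 167 and j ≤ 11; hence at least 18 − 11 = 7 are ≤ 13.
Exactly 7 works: 7 values at 0 and 11 at 14 total 154; raise one of the low values by 13 (still ≤ 13) to hit 167.

7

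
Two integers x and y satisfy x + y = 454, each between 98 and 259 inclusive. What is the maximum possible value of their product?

51529

xy = x(454 − x) is maximized when x is as near 454/2 as the bounds allow.
Taking x = 227 and y = 227 (both in [98, 259]) gives xy = 51529.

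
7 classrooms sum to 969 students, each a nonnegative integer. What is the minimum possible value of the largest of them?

The average is 969/7 > 138, so not all 7 can be 138 or less; the largest is ≥ 139.
Achievable: 3 of them at 139 and 4 at 138 total 969.

139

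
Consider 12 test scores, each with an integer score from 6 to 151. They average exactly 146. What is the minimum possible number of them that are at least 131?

10

The total is 12 × 146 = 1752.
Each value short of 131 is at most 130, costing at least 151 − 130 = 21 against the maximum total of 1812.
We can afford to lose at most 1812 − 1752 = 60, so at most ⌊60/21⌋ = 2 fall short, and at least 10 are ≥ 131.
Exactly 10 works: 10 values at 151 and 2 at 130 total 1770; lower one of the high values by 18 (still ≥ 131) to hit 1752.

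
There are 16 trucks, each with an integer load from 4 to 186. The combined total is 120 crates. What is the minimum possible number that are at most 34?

15

Let j be the number exceeding 34. Then the total is ≥ 35·j + 4·(16 − j) = 64 + 31j.
So 31j ≤ 56 and j ≤ 1; hence at least 16 − 1 = 15 are ≤ 34.
Exactly 15 works: 15 values at 4 and 1 at 35 total 95; raise one of the low values by 25 (still ≤ 34) to hit 120.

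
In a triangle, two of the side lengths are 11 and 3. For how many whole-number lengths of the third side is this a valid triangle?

5

The triangle inequality gives |11 − 3| < c < 11 + 3, i.e. 8 < c < 14.
So c can be any integer from 9 to 13: 5 values.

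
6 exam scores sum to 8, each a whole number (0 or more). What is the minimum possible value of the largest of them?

2

Some value must be at least ⌈8/6⌉ = 2, since 6 × 1 = 6 < 8.
Achievable: 2 of them at 2 and 4 at 1 total 8.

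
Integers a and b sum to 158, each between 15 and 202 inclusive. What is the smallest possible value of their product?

For a fixed sum, ab is smallest when a and b are as far apart as possible.
The extreme feasible split is a = 15, b = 143, giving ab = 2145.

2145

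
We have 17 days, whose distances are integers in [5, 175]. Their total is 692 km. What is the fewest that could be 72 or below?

9

Each value above 72 is at least 73, contributing at least 73 − 5 = 68 above the floor 5.
The sum exceeds the floor total 85 by 607, so at most ⌊607/68⌋ = 8 exceed 72, and at least 9 are ≤ 72.
Exactly 9 works: 9 values at 5 and 8 at 73 total 629; raise one of the low values by 63 (still ≤ 72) to hit 692.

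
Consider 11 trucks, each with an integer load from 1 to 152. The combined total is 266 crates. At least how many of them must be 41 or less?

5

If only k of them are at most 41, the other 11 − k are at least 42, so the total is at least (11 − k)·42 + k·1.
This is ≤ 266, so (11 − k)·42 + 1k ≤ 266, which gives k ≥ 5.
Exactly 5 works: 5 values at 1 and 6 at 42 total 257; raise one of the low values by 9 (still ≤ 41) to hit 266.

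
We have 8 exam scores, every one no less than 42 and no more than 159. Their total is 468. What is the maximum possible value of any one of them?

159

Maximizing one value means minimizing the remaining 7.
The other 7 contribute at least 7 × 42 = 294, leaving at most 468 − 294 = 174.
But each score is capped at 159, so the maximum is 159.
Achievable: one at 159 and the other 7 totalling 309, which fits since 7 × 42 ≤ 309 ≤ 7 × 159.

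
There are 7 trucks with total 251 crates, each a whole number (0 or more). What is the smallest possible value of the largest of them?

If every one of the 7 were at most 35, the total would be at most 7 × 35 = 245 < 251.
Taking 1 copy of 35 and 6 copies of 36 gives exactly 251, so 36 is attained.

36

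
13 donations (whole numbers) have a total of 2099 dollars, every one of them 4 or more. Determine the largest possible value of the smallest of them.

161

The 13 values sum to 2099, so their minimum is at most ⌊2099/13⌋ = 161.
Achievable: 7 of them at 161 and 6 at 162 total 2099.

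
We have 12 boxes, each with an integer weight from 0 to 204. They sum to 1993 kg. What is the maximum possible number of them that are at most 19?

Suppose k of them are at most 19. Those contribute at most 19 each and the rest at most 204 each.
So the total is at most 19k + 204(12 − k) = 2448 − 185k. This must still be ≥ 1993, so k ≤ 2.
k = 2 is achieved by 2 values at 19 and 10 at 204, total 2078; lower one of the 204's by 85 (still > 19) to reach 1993.

2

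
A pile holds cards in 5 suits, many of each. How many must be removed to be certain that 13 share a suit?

61

In the worst case you draw 12 of each of the 5 suits: 5 × 12 = 60.
One more forces 13 of some suit, so 60 + 1 = 61.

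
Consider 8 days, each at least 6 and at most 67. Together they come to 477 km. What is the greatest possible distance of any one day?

To make one day as large as possible, make the other 7 as small as possible.
The other 7 contribute at least 7 × 6 = 42, leaving at most 477 − 42 = 435.
But each day is capped at 67, so the maximum is 67.
Achievable: one at 67 and the other 7 totalling 410, which fits since 7 × 6 ≤ 410 ≤ 7 × 67.

67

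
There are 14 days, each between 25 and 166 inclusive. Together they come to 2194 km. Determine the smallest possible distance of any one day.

36

Minimizing one value means maximizing the remaining 13.
The other 13 contribute at most 13 × 166 = 2158, leaving at least 2194 − 2158 = 36.
Since 36 ≥ 25, this is achievable: one at 36 and 13 at 166.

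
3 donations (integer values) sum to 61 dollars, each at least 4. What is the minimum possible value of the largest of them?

21

If every one of the 3 were at most 20, the total would be at most 3 × 20 = 60 < 61.
Achievable: 1 of them at 21 and 2 at 20 total 61.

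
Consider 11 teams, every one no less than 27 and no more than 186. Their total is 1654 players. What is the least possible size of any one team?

Minimizing one value means maximizing the remaining 10.
The other 10 can take up 10 × 186 = 1860 ≥ 1654 − 27, so one team can sit at its floor of 27.
Achievable: one at 27 and the other 10 totalling 1627, which fits since 10 × 27 ≤ 1627 ≤ 10 × 186.

27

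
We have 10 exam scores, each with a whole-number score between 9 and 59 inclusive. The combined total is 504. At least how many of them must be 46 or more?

Each value short of 46 is at most 45, costing at least 59 − 45 = 14 against the maximum total of 590.
We can afford to lose at most 590 − 504 = 86, so at most ⌊86/14⌋ = 6 fall short, and at least 4 are ≥ 46.
Exactly 4 works: 4 values at 59 and 6 at 45 total 506; lower one of the high values by 2 (still ≥ 46) to hit 504.

4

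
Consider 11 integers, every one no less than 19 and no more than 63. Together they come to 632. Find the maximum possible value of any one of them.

63

To make one integer as large as possible, make the other 10 as small as possible.
The other 10 contribute at least 10 × 19 = 190, leaving at most 632 − 190 = 442.
But each integer is capped at 63, so the maximum is 63.
Achievable: one at 63 and the other 10 totalling 569, which fits since 10 × 19 ≤ 569 ≤ 10 × 63.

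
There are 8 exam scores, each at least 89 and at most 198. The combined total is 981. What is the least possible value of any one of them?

To make one score as small as possible, make the other 7 as large as possible.
The other 7 can take up 7 × 198 = 1386 ≥ 981 − 89, so one score can sit at its floor of 89.
Achievable: one at 89 and the other 7 totalling 892, which fits since 7 × 89 ≤ 892 ≤ 7 × 198.

89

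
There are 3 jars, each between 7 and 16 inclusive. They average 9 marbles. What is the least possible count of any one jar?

Minimizing one value means maximizing the remaining 2.
The total is 3 × 9 = 27.
The other 2 can take up 2 × 16 = 32 ≥ 27 − 7, so one jar can sit at its floor of 7.
Achievable: one at 7 and the other 2 totalling 20, which fits since 2 × 7 ≤ 20 ≤ 2 × 16.

7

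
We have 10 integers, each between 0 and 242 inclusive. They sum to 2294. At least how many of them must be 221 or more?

If only k of them are at least 221, the other 10 − k are at most 220, so the total is at most k·242 + (10 − k)·220.
This must reach 2294, so k·242 + (10 − k)·220 ≥ 2294, giving k ≥ 5.
Exactly 5 works: 5 values at 242 and 5 at 220 total 2310; lower one of the high values by 16 (still ≥ 221) to hit 2294.

5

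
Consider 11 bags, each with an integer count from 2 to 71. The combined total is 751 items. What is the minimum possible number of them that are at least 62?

8

Each value short of 62 is at most 61, costing at least 71 − 61 = 10 against the maximum total of 781.
We can afford to lose at most 781 − 751 = 30, so at most ⌊30/10⌋ = 3 fall short, and at least 8 are ≥ 62.
Exactly 8 works: 8 values at 71 and 3 at 61 total 751.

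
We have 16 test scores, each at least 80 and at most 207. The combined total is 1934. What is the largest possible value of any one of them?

207

Maximizing one value means minimizing the remaining 15.
The other 15 contribute at least 15 × 80 = 1200, leaving at most 1934 − 1200 = 734.
But each score is capped at 207, so the maximum is 207.
Achievable: one at 207 and the other 15 totalling 1727, which fits since 15 × 80 ≤ 1727 ≤ 15 × 207.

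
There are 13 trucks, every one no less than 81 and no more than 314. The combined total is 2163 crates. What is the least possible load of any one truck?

Minimizing one value means maximizing the remaining 12.
The other 12 can take up 12 × 314 = 3768 ≥ 2163 − 81, so one truck can sit at its floor of 81.
Achievable: one at 81 and the other 12 totalling 2082, which fits since 12 × 81 ≤ 2082 ≤ 12 × 314.

81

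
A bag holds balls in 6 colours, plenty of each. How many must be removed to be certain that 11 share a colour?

61

You could draw 10 of every colour without reaching 11 of any — 60 in all.
One more forces 11 of some colour, so 60 + 1 = 61.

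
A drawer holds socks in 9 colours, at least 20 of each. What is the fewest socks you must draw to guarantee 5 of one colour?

You could draw 4 of every colour without reaching 5 of any — 36 in all.
One more forces 5 of some colour, so 36 + 1 = 37.

37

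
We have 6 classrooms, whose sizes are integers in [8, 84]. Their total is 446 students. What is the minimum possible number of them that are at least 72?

Each value short of 72 is at most 71, costing at least 84 − 71 = 13 against the maximum total of 504.
We can afford to lose at most 504 − 446 = 58, so at most ⌊58/13⌋ = 4 fall short, and at least 2 are ≥ 72.
Exactly 2 works: 2 values at 84 and 4 at 71 total 452; lower one of the high values by 6 (still ≥ 72) to hit 446.

2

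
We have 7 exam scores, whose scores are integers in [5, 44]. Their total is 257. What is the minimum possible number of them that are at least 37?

1

If only k of them are at least 37, the other 7 − k are at most 36, so the total is at most k·44 + (7 − k)·36.
This must reach 257, so k·44 + (7 − k)·36 ≥ 257, giving k ≥ 1.
Exactly 1 works: 1 value at 44 and 6 at 36 total 260; lower one of the high values by 3 (still ≥ 37) to hit 257.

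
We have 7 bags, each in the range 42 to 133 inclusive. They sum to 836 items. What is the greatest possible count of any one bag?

133

Maximizing one value means minimizing the remaining 6.
The other 6 contribute at least 6 × 42 = 252, leaving at most 836 − 252 = 584.
But each bag is capped at 133, so the maximum is 133.
Achievable: one at 133 and the other 6 totalling 703, which fits since 6 × 42 ≤ 703 ≤ 6 × 133.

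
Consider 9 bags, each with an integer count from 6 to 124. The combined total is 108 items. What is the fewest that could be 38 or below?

8

If only k of them are at most 38, the other 9 − k are at least 39, so the total is at least (9 − k)·39 + k·6.
This is ≤ 108, so (9 − k)·39 + 6k ≤ 108, which gives k ≥ 8.
Exactly 8 works: 8 values at 6 and 1 at 39 total 87; raise one of the low values by 21 (still ≤ 38) to hit 108.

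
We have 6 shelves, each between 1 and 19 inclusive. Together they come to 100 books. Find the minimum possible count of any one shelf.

To make one shelf as small as possible, make the other 5 as large as possible.
The other 5 contribute at most 5 × 19 = 95, leaving at least 100 − 95 = 5.
Since 5 ≥ 1, this is achievable: one at 5 and 5 at 19.

5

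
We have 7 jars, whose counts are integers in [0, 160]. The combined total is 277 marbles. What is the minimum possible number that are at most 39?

1

Each value above 39 is at least 40, contributing at least 40 − 0 = 40 above the floor 0.
The sum exceeds the floor total 0 by 277, so at most ⌊277/40⌋ = 6 exceed 39, and at least 1 are ≤ 39.
Exactly 1 works: 1 value at 0 and 6 at 40 total 240; raise one of the low values by 37 (still ≤ 39) to hit 277.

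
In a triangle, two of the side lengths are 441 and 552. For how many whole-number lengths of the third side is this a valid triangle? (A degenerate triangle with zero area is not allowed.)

881

The triangle inequality gives |441 − 552| < c < 441 + 552, i.e. 111 < c < 993.
So c can be any integer from 112 to 992: 881 values.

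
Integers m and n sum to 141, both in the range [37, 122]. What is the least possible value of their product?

For a fixed sum, mn is smallest when m and n are as far apart as possible.
The extreme feasible split is m = 37, n = 104, giving mn = 3848.

3848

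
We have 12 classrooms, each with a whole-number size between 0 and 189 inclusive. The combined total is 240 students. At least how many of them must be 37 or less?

6

Each value above 37 is at least 38, contributing at least 38 − 0 = 38 above the floor 0.
The sum exceeds the floor total 0 by 240, so at most ⌊240/38⌋ = 6 exceed 37, and at least 6 are ≤ 37.
Exactly 6 works: 6 values at 0 and 6 at 38 total 228; raise one of the low values by 12 (still ≤ 37) to hit 240.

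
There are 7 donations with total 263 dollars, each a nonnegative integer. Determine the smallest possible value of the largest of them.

38

Some value must be at least ⌈263/7⌉ = 38, since 7 × 37 = 259 < 263.
Equality holds with 4 values of 38 and 3 values of 37.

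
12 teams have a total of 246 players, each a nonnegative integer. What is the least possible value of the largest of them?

21

The average is 246/12 > 20, so not all 12 can be 20 or less; the largest is ≥ 21.
Achievable: 6 of them at 21 and 6 at 20 total 246.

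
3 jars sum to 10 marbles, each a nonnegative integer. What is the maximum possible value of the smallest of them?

If every one of the 3 were at least 4, the total would be at least 3 × 4 = 12 > 10.
Achievable: 2 of them at 3 and 1 at 4 total 10.

3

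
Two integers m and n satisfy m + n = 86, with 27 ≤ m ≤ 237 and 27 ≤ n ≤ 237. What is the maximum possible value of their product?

1849

With m + n fixed, mn peaks when the two are closest together.
Taking m = 43 and n = 43 (both in [27, 237]) gives mn = 1849.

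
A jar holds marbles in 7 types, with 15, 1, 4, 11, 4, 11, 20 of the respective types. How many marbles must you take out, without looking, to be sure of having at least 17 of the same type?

In the worst case you take as many as possible of each type without reaching 17: 15 + 1 + 4 + 11 + 4 + 11 + 16 = 62.
The next one must give 17 of some type, so 62 + 1 = 63.

63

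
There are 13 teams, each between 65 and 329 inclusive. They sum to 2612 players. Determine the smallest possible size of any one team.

To make one team as small as possible, make the other 12 as large as possible.
The other 12 can take up 12 × 329 = 3948 ≥ 2612 − 65, so one team can sit at its floor of 65.
Achievable: one at 65 and the other 12 totalling 2547, which fits since 12 × 65 ≤ 2547 ≤ 12 × 329.

65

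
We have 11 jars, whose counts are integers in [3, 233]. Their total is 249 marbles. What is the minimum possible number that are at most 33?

If only k of them are at most 33, the other 11 − k are at least 34, so the total is at least (11 − k)·34 + k·3.
This is ≤ 249, so (11 − k)·34 + 3k ≤ 249, which gives k ≥ 5.
Exactly 5 works: 5 values at 3 and 6 at 34 total 219; raise one of the low values by 30 (still ≤ 33) to hit 249.

5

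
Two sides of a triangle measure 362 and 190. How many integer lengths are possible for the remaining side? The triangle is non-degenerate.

379

The triangle inequality gives |362 − 190| < c < 362 + 190, i.e. 172 < c < 552.
So c can be any integer from 173 to 551: 379 values.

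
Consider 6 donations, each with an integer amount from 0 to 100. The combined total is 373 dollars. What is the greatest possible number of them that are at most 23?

Suppose k of them are at most 23. Those contribute at most 23 each and the rest at most 100 each.
So the total is at most 23k + 100(6 − k) = 600 − 77k. This must still be ≥ 373, so k ≤ 2.
k = 2 is achieved by 2 values at 23 and 4 at 100, total 446; lower one of the 100's by 73 (still > 23) to reach 373.

2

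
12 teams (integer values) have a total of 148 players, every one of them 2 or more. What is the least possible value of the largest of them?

13

If every one of the 12 were at most 12, the total would be at most 12 × 12 = 144 < 148.
Taking 8 copies of 12 and 4 copies of 13 gives exactly 148, so 13 is attained.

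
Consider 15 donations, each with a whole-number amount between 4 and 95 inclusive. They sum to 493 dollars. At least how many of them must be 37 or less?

If only k of them are at most 37, the other 15 − k are at least 38, so the total is at least (15 − k)·38 + k·4.
This is ≤ 493, so (15 − k)·38 + 4k ≤ 493, which gives k ≥ 3.
Exactly 3 works: 3 values at 4 and 12 at 38 total 468; raise one of the low values by 25 (still ≤ 37) to hit 493.

3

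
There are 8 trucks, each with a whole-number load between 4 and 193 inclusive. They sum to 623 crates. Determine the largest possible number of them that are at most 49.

Each value at 49 or below falls at least 193 − 49 = 144 short of the ceiling 193.
The ceiling total is 8 × 193 = 1544, and we need 623, so at most ⌊(1544 − 623)/144⌋ = 6 can be that low.
k = 6 is achieved by 6 values at 49 and 2 at 193, total 680; lower one of the 193's by 57 (still > 49) to reach 623.

6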